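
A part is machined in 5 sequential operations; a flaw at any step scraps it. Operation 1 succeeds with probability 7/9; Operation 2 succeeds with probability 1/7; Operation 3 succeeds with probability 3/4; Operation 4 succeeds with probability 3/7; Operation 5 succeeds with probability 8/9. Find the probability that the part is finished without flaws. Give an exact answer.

The events are sequential, so multiply the conditional probabilities:
P = 7/9 × 1/7 × 3/4 × 3/7 × 8/9 = 504/15876 = 2/63.

2/63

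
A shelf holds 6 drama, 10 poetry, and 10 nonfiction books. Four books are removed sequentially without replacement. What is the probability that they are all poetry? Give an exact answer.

21/1495

P(every draw is poetry) = 10/26 × 9/25 × 8/24 × 7/23 = 5040/358800 = 21/1495.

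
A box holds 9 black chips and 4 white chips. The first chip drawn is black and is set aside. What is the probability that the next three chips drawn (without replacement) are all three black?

14/55

After the first draw, 8 of the remaining 12 chips are black.
P = 8/12 × 7/11 × 6/10 = 336/1320 = 14/55.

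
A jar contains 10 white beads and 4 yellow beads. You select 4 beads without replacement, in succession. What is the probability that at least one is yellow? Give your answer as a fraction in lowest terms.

113/143

P(no yellow) = 10/14 × 9/13 × 8/12 × 7/11 = 5040/24024 = 30/143.
P(at least one) = 1 − 30/143 = 113/143.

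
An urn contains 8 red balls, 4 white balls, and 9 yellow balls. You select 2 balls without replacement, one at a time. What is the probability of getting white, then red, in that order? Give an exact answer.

Each draw changes the counts, so multiply the conditional probabilities along the sequence:
P = 4/21 × 8/20 = 32/420 = 8/105.

8/105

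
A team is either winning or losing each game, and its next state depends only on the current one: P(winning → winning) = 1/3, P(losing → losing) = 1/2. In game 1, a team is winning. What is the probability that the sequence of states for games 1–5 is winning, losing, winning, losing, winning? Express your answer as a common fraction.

Game 1 is given. For each transition, use the conditional probability from the current state:
P(losing | winning) = 2/3; P(winning | losing) = 1/2; P(losing | winning) = 2/3; P(winning | losing) = 1/2.
P = 2/3 × 1/2 × 2/3 × 1/2 = 4/36 = 1/9.

1/9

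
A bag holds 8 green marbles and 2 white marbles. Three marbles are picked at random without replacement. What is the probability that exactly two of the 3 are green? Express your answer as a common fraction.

7/15

One ordering (green drawn first) has probability 8/10 × 7/9 × 2/8 = 112/720 = 7/45.
There are C(3,2) = 3 such orderings, each equally likely, so P = 3 × 7/45 = 7/15.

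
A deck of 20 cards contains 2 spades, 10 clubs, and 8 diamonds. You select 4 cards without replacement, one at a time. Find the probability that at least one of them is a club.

309/323

P(no clubs) = 10/20 × 9/19 × 8/18 × 7/17 = 5040/116280 = 14/323.
P(at least one) = 1 − 14/323 = 309/323.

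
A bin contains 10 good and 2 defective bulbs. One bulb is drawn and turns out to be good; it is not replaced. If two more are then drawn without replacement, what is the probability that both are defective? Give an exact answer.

With the first bulb removed, 2 defective remain out of 11.
P = 2/11 × 1/10 = 2/110 = 1/55.

1/55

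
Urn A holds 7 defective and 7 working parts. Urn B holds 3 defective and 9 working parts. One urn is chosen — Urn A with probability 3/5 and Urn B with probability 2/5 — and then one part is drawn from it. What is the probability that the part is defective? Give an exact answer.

2/5

From Urn A: P(defective) = 7/14.
From Urn B: P(defective) = 3/12.
Total probability = (3/5)(7/14) + (2/5)(3/12) = 2/5.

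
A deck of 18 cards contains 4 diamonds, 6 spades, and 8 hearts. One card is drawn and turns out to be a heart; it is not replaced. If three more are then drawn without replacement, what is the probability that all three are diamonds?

With the first card removed, 4 diamonds remain out of 17.
P = 4/17 × 3/16 × 2/15 = 24/4080 = 1/170.

1/170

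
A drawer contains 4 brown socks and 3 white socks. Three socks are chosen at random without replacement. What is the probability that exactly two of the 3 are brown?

18/35

One ordering (brown drawn first) has probability 4/7 × 3/6 × 3/5 = 36/210 = 6/35.
There are C(3,2) = 3 such orderings, each equally likely, so P = 3 × 6/35 = 18/35.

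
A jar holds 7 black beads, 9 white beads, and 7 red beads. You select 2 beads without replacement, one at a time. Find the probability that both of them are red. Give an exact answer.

21/253

P(all red) = 7/23 × 6/22 = 42/506 = 21/253.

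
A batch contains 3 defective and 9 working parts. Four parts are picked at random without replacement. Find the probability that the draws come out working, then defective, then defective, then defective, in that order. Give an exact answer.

Each draw changes the counts, so multiply the conditional probabilities along the sequence:
P = 9/12 × 3/11 × 2/10 × 1/9 = 54/11880 = 1/220.

1/220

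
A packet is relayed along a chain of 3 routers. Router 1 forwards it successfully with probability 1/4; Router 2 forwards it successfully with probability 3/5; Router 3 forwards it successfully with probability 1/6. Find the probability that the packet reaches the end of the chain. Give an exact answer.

1/40

Each stage is reached only if all earlier stages succeed, so
P = 1/4 × 3/5 × 1/6 = 3/120 = 1/40.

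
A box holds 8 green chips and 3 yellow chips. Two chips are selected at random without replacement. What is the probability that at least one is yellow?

27/55

P(no yellow) = 8/11 × 7/10 = 56/110 = 28/55.
P(at least one) = 1 − 28/55 = 27/55.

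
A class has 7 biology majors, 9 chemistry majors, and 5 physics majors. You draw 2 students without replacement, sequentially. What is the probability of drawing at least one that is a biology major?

17/30

P(no biology majors) = 14/21 × 13/20 = 182/420 = 13/30.
P(at least one) = 1 − 13/30 = 17/30.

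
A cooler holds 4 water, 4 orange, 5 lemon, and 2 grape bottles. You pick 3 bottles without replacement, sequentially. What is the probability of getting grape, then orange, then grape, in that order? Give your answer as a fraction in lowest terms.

Each draw changes the counts, so multiply the conditional probabilities along the sequence:
P = 2/15 × 4/14 × 1/13 = 8/2730 = 4/1365.

4/1365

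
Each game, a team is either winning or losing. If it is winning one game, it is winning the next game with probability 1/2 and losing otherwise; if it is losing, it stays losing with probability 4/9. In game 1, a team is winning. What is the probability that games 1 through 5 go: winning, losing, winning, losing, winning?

Game 1 is given. For each transition, use the conditional probability from the current state:
P(losing | winning) = 1/2; P(winning | losing) = 5/9; P(losing | winning) = 1/2; P(winning | losing) = 5/9.
P = 1/2 × 5/9 × 1/2 × 5/9 = 25/324.

25/324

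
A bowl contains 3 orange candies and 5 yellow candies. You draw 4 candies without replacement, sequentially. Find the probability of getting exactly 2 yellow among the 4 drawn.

One ordering (yellow drawn first) has probability 5/8 × 4/7 × 3/6 × 2/5 = 120/1680 = 1/14.
There are C(4,2) = 6 such orderings, each equally likely, so P = 6 × 1/14 = 3/7.

3/7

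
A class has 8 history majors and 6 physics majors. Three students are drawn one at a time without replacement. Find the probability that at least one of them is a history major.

86/91

P(no history majors) = 6/14 × 5/13 × 4/12 = 120/2184 = 5/91.
P(at least one) = 1 − 5/91 = 86/91.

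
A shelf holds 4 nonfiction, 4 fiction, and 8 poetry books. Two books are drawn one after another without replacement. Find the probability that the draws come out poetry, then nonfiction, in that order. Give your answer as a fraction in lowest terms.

2/15

Each draw changes the counts, so multiply the conditional probabilities along the sequence:
P = 8/16 × 4/15 = 32/240 = 2/15.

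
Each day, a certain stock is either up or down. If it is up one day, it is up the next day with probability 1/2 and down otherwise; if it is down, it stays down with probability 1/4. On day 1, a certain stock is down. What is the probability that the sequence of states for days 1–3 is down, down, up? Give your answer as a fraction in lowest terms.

Day 1 is given. For each transition, use the conditional probability from the current state:
P(down | down) = 1/4; P(up | down) = 3/4.
P = 1/4 × 3/4 = 3/16.

3/16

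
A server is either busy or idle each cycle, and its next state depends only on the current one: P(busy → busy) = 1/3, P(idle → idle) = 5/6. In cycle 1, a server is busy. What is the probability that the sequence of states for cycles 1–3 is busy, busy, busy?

1/9

Cycle 1 is given. For each transition, use the conditional probability from the current state:
P(busy | busy) = 1/3; P(busy | busy) = 1/3.
P = 1/3 × 1/3 = 1/9.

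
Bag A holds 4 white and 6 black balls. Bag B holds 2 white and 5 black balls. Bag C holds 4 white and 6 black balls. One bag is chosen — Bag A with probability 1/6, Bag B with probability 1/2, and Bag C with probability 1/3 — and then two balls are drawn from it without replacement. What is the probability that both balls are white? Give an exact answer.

19/210

From Bag A: P(both white) = (4/10)(3/9) = 2/15.
From Bag B: P(both white) = (2/7)(1/6) = 1/21.
From Bag C: P(both white) = (4/10)(3/9) = 2/15.
Total probability = (1/6)(2/15) + (1/2)(1/21) + (1/3)(2/15) = 19/210.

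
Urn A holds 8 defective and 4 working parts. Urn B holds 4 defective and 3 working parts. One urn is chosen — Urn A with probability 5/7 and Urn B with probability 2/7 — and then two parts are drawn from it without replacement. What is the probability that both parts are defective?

From Urn A: P(both defective) = (8/12)(7/11) = 14/33.
From Urn B: P(both defective) = (4/7)(3/6) = 2/7.
Total probability = (5/7)(14/33) + (2/7)(2/7) = 622/1617.

622/1617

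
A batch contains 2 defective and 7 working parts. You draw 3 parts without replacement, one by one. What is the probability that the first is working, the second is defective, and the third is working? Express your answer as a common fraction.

Multiply the probability of each draw given the previous ones:
P = 7/9 × 2/8 × 6/7 = 84/504 = 1/6.

1/6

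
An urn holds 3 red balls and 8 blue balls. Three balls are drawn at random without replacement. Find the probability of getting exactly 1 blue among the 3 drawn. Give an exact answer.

One ordering (blue drawn first) has probability 8/11 × 3/10 × 2/9 = 48/990 = 8/165.
There are C(3,1) = 3 such orderings, each equally likely, so P = 3 × 8/165 = 8/55.

8/55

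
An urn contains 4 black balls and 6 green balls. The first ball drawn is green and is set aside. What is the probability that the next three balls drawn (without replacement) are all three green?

After the first draw, 5 of the remaining 9 balls are green.
P = 5/9 × 4/8 × 3/7 = 60/504 = 5/42.

5/42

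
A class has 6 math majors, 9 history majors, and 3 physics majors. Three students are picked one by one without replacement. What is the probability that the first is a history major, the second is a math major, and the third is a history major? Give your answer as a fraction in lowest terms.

3/34

Multiply the probability of each draw given the previous ones:
P = 9/18 × 6/17 × 8/16 = 432/4896 = 3/34.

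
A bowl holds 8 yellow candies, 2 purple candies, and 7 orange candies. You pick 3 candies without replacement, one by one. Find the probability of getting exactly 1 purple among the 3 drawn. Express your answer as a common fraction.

One ordering (purple drawn first) has probability 2/17 × 15/16 × 14/15 = 420/4080 = 7/68.
There are C(3,1) = 3 such orderings, each equally likely, so P = 3 × 7/68 = 21/68.

21/68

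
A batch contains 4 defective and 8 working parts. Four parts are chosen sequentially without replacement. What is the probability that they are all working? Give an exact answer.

14/99

P(every draw is working) = 8/12 × 7/11 × 6/10 × 5/9 = 1680/11880 = 14/99.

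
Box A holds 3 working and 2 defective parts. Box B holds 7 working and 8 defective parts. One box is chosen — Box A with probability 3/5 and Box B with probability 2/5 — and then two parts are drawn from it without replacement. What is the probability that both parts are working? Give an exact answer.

13/50

From Box A: P(both working) = (3/5)(2/4) = 3/10.
From Box B: P(both working) = (7/15)(6/14) = 1/5.
Total probability = (3/5)(3/10) + (2/5)(1/5) = 13/50.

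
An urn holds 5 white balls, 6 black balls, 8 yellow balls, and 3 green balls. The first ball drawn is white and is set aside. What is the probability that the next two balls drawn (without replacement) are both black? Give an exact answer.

1/14

With the first ball removed, 6 black remain out of 21.
P = 6/21 × 5/20 = 30/420 = 1/14.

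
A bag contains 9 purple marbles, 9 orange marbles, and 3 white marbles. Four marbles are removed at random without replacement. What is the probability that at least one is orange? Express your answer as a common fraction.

P(no orange) = 12/21 × 11/20 × 10/19 × 9/18 = 11880/143640 = 11/133.
P(at least one) = 1 − 11/133 = 122/133.

122/133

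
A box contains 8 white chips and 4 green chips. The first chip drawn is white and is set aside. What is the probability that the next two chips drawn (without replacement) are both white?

After the first draw, 7 of the remaining 11 chips are white.
P = 7/11 × 6/10 = 42/110 = 21/55.

21/55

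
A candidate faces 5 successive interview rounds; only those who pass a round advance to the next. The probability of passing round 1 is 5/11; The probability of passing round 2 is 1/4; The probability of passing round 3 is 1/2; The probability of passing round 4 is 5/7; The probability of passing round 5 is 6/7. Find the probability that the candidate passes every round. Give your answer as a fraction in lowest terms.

75/2156

The events are sequential, so multiply the conditional probabilities:
P = 5/11 × 1/4 × 1/2 × 5/7 × 6/7 = 150/4312 = 75/2156.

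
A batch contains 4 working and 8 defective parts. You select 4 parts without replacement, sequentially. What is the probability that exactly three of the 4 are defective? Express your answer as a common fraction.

224/495

One ordering (defective drawn first) has probability 8/12 × 7/11 × 6/10 × 4/9 = 1344/11880 = 56/495.
There are C(4,3) = 4 such orderings, each equally likely, so P = 4 × 56/495 = 224/495.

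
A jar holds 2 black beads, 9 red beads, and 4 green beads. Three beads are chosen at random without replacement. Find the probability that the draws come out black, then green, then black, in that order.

Each draw changes the counts, so multiply the conditional probabilities along the sequence:
P = 2/15 × 4/14 × 1/13 = 8/2730 = 4/1365.

4/1365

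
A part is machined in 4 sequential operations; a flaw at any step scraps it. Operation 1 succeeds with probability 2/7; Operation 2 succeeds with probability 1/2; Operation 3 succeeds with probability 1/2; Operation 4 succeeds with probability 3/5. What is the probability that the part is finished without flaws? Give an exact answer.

3/70

The events are sequential, so multiply the conditional probabilities:
P = 2/7 × 1/2 × 1/2 × 3/5 = 6/140 = 3/70.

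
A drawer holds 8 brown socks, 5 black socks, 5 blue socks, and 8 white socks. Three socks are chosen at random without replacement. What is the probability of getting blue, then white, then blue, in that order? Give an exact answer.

2/195

Chain rule:
P = 5/26 × 8/25 × 4/24 = 160/15600 = 2/195.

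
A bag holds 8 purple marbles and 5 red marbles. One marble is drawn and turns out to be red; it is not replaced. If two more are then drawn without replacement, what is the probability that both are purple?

With the first marble removed, 8 purple remain out of 12.
P = 8/12 × 7/11 = 56/132 = 14/33.

14/33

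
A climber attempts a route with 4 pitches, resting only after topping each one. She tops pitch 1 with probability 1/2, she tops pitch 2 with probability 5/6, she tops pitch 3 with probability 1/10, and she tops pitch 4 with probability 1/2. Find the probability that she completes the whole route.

1/48

The events are sequential, so multiply the conditional probabilities:
P = 1/2 × 5/6 × 1/10 × 1/2 = 5/240 = 1/48.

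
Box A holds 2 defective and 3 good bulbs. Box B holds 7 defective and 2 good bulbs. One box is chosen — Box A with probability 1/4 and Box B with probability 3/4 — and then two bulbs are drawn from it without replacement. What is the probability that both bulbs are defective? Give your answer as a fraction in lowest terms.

From Box A: P(both defective) = (2/5)(1/4) = 1/10.
From Box B: P(both defective) = (7/9)(6/8) = 7/12.
Total probability = (1/4)(1/10) + (3/4)(7/12) = 37/80.

37/80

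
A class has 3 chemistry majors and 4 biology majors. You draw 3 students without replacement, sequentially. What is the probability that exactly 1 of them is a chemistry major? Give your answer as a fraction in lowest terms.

One ordering (a chemistry major drawn first) has probability 3/7 × 4/6 × 3/5 = 36/210 = 6/35.
There are C(3,1) = 3 such orderings, each equally likely, so P = 3 × 6/35 = 18/35.

18/35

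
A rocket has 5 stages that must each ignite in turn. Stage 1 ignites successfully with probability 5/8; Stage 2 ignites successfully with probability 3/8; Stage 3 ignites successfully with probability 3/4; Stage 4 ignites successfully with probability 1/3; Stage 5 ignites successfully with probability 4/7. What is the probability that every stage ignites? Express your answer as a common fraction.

Each stage is reached only if all earlier stages succeed, so
P = 5/8 × 3/8 × 3/4 × 1/3 × 4/7 = 180/5376 = 15/448.

15/448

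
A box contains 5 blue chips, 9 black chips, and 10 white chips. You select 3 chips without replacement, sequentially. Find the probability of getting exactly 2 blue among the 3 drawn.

One ordering (blue drawn first) has probability 5/24 × 4/23 × 19/22 = 380/12144 = 95/3036.
There are C(3,2) = 3 such orderings, each equally likely, so P = 3 × 95/3036 = 95/1012.

95/1012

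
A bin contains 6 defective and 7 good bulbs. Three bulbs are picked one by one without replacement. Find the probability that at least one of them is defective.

251/286

P(no defective) = 7/13 × 6/12 × 5/11 = 210/1716 = 35/286.
P(at least one) = 1 − 35/286 = 251/286.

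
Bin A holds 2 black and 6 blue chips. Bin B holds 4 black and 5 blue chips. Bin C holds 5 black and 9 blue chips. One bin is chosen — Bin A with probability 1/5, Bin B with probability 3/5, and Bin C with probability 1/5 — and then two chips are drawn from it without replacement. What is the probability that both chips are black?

47/364

From Bin A: P(both black) = (2/8)(1/7) = 1/28.
From Bin B: P(both black) = (4/9)(3/8) = 1/6.
From Bin C: P(both black) = (5/14)(4/13) = 10/91.
Total probability = (1/5)(1/28) + (3/5)(1/6) + (1/5)(10/91) = 47/364.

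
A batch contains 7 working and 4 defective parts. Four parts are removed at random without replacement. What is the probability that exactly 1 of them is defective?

One ordering (defective drawn first) has probability 4/11 × 7/10 × 6/9 × 5/8 = 840/7920 = 7/66.
There are C(4,1) = 4 such orderings, each equally likely, so P = 4 × 7/66 = 14/33.

14/33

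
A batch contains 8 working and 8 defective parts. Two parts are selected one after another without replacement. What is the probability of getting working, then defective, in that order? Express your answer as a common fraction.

Chain rule:
P = 8/16 × 8/15 = 64/240 = 4/15.

4/15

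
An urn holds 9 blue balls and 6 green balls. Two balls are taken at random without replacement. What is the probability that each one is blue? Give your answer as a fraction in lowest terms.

P(every draw is blue) = 9/15 × 8/14 = 72/210 = 12/35.

12/35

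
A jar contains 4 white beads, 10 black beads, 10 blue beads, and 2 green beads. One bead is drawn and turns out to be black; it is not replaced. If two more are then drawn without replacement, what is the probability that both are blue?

3/20

After the first draw, 10 of the remaining 25 beads are blue.
P = 10/25 × 9/24 = 90/600 = 3/20.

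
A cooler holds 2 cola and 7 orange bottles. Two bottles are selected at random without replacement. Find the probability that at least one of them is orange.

35/36

P(no orange) = 2/9 × 1/8 = 2/72 = 1/36.
P(at least one) = 1 − 1/36 = 35/36.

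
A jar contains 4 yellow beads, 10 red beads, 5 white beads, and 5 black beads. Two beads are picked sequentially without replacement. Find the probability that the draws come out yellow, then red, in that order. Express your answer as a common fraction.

Each draw changes the counts, so multiply the conditional probabilities along the sequence:
P = 4/24 × 10/23 = 40/552 = 5/69.

5/69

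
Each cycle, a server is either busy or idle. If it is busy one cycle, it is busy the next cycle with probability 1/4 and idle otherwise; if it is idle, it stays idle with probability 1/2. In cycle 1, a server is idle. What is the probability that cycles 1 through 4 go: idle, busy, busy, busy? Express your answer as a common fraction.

1/32

Cycle 1 is given. For each transition, use the conditional probability from the current state:
P(busy | idle) = 1/2; P(busy | busy) = 1/4; P(busy | busy) = 1/4.
P = 1/2 × 1/4 × 1/4 = 1/32.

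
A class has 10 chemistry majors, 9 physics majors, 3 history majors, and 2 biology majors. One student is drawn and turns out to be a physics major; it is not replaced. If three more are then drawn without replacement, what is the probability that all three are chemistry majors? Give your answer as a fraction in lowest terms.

With the first student removed, 10 chemistry majors remain out of 23.
P = 10/23 × 9/22 × 8/21 = 720/10626 = 120/1771.

120/1771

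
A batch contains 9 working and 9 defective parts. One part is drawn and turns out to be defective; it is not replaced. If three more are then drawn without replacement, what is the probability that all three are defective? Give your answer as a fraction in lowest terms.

After the first draw, 8 of the remaining 17 parts are defective.
P = 8/17 × 7/16 × 6/15 = 336/4080 = 7/85.

7/85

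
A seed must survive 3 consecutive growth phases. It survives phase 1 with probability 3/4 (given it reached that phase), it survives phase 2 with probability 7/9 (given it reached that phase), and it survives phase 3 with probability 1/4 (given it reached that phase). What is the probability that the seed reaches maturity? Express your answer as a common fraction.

The events are sequential, so multiply the conditional probabilities:
P = 3/4 × 7/9 × 1/4 = 21/144 = 7/48.

7/48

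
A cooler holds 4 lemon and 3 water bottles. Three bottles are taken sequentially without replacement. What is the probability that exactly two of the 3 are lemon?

One ordering (lemon drawn first) has probability 4/7 × 3/6 × 3/5 = 36/210 = 6/35.
There are C(3,2) = 3 such orderings, each equally likely, so P = 3 × 6/35 = 18/35.

18/35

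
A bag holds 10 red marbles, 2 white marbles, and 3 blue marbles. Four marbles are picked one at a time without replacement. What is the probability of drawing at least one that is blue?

P(no blue) = 12/15 × 11/14 × 10/13 × 9/12 = 11880/32760 = 33/91.
P(at least one) = 1 − 33/91 = 58/91.

58/91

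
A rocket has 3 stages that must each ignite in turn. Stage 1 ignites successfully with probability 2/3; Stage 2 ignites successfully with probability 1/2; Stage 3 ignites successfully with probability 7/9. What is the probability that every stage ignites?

Each stage is reached only if all earlier stages succeed, so
P = 2/3 × 1/2 × 7/9 = 14/54 = 7/27.

7/27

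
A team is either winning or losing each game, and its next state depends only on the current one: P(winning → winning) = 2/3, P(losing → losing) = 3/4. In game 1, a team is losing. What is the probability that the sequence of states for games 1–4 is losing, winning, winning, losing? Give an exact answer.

Game 1 is given. For each transition, use the conditional probability from the current state:
P(winning | losing) = 1/4; P(winning | winning) = 2/3; P(losing | winning) = 1/3.
P = 1/4 × 2/3 × 1/3 = 2/36 = 1/18.

1/18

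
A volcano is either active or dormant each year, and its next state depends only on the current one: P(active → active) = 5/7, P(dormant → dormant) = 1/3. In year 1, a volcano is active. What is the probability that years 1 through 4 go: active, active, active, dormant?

Year 1 is given. For each transition, use the conditional probability from the current state:
P(active | active) = 5/7; P(active | active) = 5/7; P(dormant | active) = 2/7.
P = 5/7 × 5/7 × 2/7 = 50/343.

50/343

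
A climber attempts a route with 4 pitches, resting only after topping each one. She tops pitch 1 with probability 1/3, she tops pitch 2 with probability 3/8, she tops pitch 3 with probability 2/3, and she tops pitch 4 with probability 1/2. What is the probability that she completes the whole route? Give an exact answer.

1/24

Multiplying along the chain,
P = 1/3 × 3/8 × 2/3 × 1/2 = 6/144 = 1/24.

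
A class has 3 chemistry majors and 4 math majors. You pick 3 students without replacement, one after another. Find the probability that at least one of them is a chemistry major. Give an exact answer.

P(no chemistry majors) = 4/7 × 3/6 × 2/5 = 24/210 = 4/35.
P(at least one) = 1 − 4/35 = 31/35.

31/35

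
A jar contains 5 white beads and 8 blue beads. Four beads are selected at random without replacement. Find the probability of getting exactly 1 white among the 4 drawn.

One ordering (white drawn first) has probability 5/13 × 8/12 × 7/11 × 6/10 = 1680/17160 = 14/143.
There are C(4,1) = 4 such orderings, each equally likely, so P = 4 × 14/143 = 56/143.

56/143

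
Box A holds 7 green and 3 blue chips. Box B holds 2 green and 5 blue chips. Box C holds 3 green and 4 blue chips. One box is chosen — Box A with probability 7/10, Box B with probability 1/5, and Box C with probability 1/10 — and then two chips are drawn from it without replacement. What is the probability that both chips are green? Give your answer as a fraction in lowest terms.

From Box A: P(both green) = (7/10)(6/9) = 7/15.
From Box B: P(both green) = (2/7)(1/6) = 1/21.
From Box C: P(both green) = (3/7)(2/6) = 1/7.
Total probability = (7/10)(7/15) + (1/5)(1/21) + (1/10)(1/7) = 184/525.

184/525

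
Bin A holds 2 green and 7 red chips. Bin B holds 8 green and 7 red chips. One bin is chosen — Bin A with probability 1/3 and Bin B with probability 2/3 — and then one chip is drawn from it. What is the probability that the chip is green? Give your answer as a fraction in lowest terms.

From Bin A: P(green) = 2/9.
From Bin B: P(green) = 8/15.
Total probability = (1/3)(2/9) + (2/3)(8/15) = 58/135.

58/135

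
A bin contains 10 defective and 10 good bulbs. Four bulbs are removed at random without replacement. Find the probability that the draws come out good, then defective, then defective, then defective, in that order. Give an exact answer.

Multiply the probability of each draw given the previous ones:
P = 10/20 × 10/19 × 9/18 × 8/17 = 7200/116280 = 20/323.

20/323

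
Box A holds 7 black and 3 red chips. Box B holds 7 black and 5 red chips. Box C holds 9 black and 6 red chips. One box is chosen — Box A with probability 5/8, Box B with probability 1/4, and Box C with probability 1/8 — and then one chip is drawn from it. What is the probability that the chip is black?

79/120

From Box A: P(black) = 7/10.
From Box B: P(black) = 7/12.
From Box C: P(black) = 9/15.
Total probability = (5/8)(7/10) + (1/4)(7/12) + (1/8)(9/15) = 79/120.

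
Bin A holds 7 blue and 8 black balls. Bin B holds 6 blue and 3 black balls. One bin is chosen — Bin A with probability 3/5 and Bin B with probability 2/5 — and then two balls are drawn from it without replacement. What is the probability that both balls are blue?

43/150

From Bin A: P(both blue) = (7/15)(6/14) = 1/5.
From Bin B: P(both blue) = (6/9)(5/8) = 5/12.
Total probability = (3/5)(1/5) + (2/5)(5/12) = 43/150.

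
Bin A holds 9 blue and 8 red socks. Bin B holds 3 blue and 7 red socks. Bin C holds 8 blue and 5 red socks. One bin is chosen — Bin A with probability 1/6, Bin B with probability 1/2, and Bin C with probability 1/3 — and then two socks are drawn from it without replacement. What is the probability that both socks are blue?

From Bin A: P(both blue) = (9/17)(8/16) = 9/34.
From Bin B: P(both blue) = (3/10)(2/9) = 1/15.
From Bin C: P(both blue) = (8/13)(7/12) = 14/39.
Total probability = (1/6)(9/34) + (1/2)(1/15) + (1/3)(14/39) = 7841/39780.

7841/39780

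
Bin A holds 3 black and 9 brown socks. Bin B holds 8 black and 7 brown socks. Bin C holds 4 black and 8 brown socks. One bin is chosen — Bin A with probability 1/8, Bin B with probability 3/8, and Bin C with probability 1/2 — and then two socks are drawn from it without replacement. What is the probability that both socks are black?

133/880

From Bin A: P(both black) = (3/12)(2/11) = 1/22.
From Bin B: P(both black) = (8/15)(7/14) = 4/15.
From Bin C: P(both black) = (4/12)(3/11) = 1/11.
Total probability = (1/8)(1/22) + (3/8)(4/15) + (1/2)(1/11) = 133/880.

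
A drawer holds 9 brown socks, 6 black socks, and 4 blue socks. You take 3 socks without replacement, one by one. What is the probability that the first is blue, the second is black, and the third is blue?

4/323

Each draw changes the counts, so multiply the conditional probabilities along the sequence:
P = 4/19 × 6/18 × 3/17 = 72/5814 = 4/323.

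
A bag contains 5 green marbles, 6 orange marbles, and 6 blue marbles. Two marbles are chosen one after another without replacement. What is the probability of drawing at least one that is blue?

P(no blue) = 11/17 × 10/16 = 110/272 = 55/136.
P(at least one) = 1 − 55/136 = 81/136.

81/136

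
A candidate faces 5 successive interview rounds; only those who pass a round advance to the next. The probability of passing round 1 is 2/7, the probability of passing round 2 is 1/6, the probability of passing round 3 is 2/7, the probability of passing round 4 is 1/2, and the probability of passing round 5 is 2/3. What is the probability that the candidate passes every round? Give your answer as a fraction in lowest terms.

Each stage is reached only if all earlier stages succeed, so
P = 2/7 × 1/6 × 2/7 × 1/2 × 2/3 = 8/1764 = 2/441.

2/441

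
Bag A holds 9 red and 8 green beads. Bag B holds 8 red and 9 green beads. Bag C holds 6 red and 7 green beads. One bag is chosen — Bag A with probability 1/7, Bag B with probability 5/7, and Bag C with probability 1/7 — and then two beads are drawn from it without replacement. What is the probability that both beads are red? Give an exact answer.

From Bag A: P(both red) = (9/17)(8/16) = 9/34.
From Bag B: P(both red) = (8/17)(7/16) = 7/34.
From Bag C: P(both red) = (6/13)(5/12) = 5/26.
Total probability = (1/7)(9/34) + (5/7)(7/34) + (1/7)(5/26) = 657/3094.

657/3094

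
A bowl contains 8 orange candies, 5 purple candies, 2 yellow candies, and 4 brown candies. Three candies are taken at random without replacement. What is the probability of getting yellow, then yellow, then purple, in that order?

5/2907

Each draw changes the counts, so multiply the conditional probabilities along the sequence:
P = 2/19 × 1/18 × 5/17 = 10/5814 = 5/2907.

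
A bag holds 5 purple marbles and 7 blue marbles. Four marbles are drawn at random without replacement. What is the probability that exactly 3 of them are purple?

14/99

One ordering (purple drawn first) has probability 5/12 × 4/11 × 3/10 × 7/9 = 420/11880 = 7/198.
There are C(4,3) = 4 such orderings, each equally likely, so P = 4 × 7/198 = 14/99.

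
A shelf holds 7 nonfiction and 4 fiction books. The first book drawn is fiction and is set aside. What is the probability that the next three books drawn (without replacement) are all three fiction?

1/120

After the first draw, 3 of the remaining 10 books are fiction.
P = 3/10 × 2/9 × 1/8 = 6/720 = 1/120.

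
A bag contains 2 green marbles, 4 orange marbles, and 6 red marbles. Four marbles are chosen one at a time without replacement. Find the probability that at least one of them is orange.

85/99

P(no orange) = 8/12 × 7/11 × 6/10 × 5/9 = 1680/11880 = 14/99.
P(at least one) = 1 − 14/99 = 85/99.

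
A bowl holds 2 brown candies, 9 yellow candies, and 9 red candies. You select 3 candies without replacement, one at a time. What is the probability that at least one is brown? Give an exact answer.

P(no brown) = 18/20 × 17/19 × 16/18 = 4896/6840 = 68/95.
P(at least one) = 1 − 68/95 = 27/95.

27/95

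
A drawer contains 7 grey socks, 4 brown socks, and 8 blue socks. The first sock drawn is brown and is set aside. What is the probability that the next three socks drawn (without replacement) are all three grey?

35/816

With the first sock removed, 7 grey remain out of 18.
P = 7/18 × 6/17 × 5/16 = 210/4896 = 35/816.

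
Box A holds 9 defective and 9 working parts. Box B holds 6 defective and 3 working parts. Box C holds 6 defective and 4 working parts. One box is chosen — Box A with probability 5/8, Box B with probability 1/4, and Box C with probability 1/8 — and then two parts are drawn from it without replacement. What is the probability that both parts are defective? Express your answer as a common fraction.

From Box A: P(both defective) = (9/18)(8/17) = 4/17.
From Box B: P(both defective) = (6/9)(5/8) = 5/12.
From Box C: P(both defective) = (6/10)(5/9) = 1/3.
Total probability = (5/8)(4/17) + (1/4)(5/12) + (1/8)(1/3) = 239/816.

239/816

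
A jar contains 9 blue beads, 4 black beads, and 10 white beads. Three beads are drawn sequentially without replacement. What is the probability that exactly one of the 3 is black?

One ordering (black drawn first) has probability 4/23 × 19/22 × 18/21 = 1368/10626 = 228/1771.
There are C(3,1) = 3 such orderings, each equally likely, so P = 3 × 228/1771 = 684/1771.

684/1771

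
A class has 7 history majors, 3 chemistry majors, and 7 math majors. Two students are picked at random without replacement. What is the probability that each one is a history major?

P(all history majors) = 7/17 × 6/16 = 42/272 = 21/136.

21/136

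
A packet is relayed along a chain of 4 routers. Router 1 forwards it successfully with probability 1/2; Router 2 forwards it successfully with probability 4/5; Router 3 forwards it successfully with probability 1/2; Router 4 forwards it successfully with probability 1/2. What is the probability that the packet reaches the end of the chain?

1/10

The events are sequential, so multiply the conditional probabilities:
P = 1/2 × 4/5 × 1/2 × 1/2 = 4/40 = 1/10.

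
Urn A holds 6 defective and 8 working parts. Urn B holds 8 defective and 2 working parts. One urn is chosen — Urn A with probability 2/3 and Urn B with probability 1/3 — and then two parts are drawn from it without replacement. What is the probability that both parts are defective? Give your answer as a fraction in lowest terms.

From Urn A: P(both defective) = (6/14)(5/13) = 15/91.
From Urn B: P(both defective) = (8/10)(7/9) = 28/45.
Total probability = (2/3)(15/91) + (1/3)(28/45) = 3898/12285.

3898/12285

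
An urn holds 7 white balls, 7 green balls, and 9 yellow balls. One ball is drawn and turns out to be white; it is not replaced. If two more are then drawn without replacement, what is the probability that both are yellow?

12/77

After the first draw, 9 of the remaining 22 balls are yellow.
P = 9/22 × 8/21 = 72/462 = 12/77.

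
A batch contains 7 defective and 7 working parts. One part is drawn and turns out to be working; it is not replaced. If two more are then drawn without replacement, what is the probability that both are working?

5/26

After the first draw, 6 of the remaining 13 parts are working.
P = 6/13 × 5/12 = 30/156 = 5/26.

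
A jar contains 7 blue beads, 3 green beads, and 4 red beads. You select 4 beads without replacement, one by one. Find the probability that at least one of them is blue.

138/143

P(no blue) = 7/14 × 6/13 × 5/12 × 4/11 = 840/24024 = 5/143.
P(at least one) = 1 − 5/143 = 138/143.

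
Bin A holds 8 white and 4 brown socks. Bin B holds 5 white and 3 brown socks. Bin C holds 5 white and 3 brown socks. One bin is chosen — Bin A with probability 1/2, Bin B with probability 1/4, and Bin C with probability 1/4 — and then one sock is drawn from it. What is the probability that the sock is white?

From Bin A: P(white) = 8/12.
From Bin B: P(white) = 5/8.
From Bin C: P(white) = 5/8.
Total probability = (1/2)(8/12) + (1/4)(5/8) + (1/4)(5/8) = 31/48.

31/48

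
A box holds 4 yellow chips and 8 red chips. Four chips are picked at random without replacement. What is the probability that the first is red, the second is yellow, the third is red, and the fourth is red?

56/495

Chain rule:
P = 8/12 × 4/11 × 7/10 × 6/9 = 1344/11880 = 56/495.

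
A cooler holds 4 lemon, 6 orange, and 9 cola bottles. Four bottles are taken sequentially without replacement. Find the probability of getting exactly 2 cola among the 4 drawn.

One ordering (cola drawn first) has probability 9/19 × 8/18 × 10/17 × 9/16 = 6480/93024 = 45/646.
There are C(4,2) = 6 such orderings, each equally likely, so P = 6 × 45/646 = 135/323.

135/323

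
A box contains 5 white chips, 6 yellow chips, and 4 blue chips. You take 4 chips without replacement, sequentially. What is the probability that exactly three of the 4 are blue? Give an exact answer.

44/1365

One ordering (blue drawn first) has probability 4/15 × 3/14 × 2/13 × 11/12 = 264/32760 = 11/1365.
There are C(4,3) = 4 such orderings, each equally likely, so P = 4 × 11/1365 = 44/1365.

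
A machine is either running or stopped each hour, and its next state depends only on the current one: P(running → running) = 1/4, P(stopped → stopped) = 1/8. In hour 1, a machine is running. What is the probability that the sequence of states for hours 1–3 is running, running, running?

Hour 1 is given. For each transition, use the conditional probability from the current state:
P(running | running) = 1/4; P(running | running) = 1/4.
P = 1/4 × 1/4 = 1/16.

1/16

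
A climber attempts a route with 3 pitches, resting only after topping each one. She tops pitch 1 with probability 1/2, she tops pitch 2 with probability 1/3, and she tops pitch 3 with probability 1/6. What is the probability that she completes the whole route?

The events are sequential, so multiply the conditional probabilities:
P = 1/2 × 1/3 × 1/6 = 1/36.

1/36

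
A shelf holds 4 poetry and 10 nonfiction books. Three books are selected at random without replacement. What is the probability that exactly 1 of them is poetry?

One ordering (poetry drawn first) has probability 4/14 × 10/13 × 9/12 = 360/2184 = 15/91.
There are C(3,1) = 3 such orderings, each equally likely, so P = 3 × 15/91 = 45/91.

45/91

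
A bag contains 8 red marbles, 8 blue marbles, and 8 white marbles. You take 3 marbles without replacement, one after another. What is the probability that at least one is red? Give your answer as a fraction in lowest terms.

183/253

P(no red) = 16/24 × 15/23 × 14/22 = 3360/12144 = 70/253.
P(at least one) = 1 − 70/253 = 183/253.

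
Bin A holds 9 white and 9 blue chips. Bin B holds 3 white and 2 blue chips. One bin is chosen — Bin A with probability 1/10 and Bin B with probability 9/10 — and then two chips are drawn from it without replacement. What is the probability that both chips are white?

From Bin A: P(both white) = (9/18)(8/17) = 4/17.
From Bin B: P(both white) = (3/5)(2/4) = 3/10.
Total probability = (1/10)(4/17) + (9/10)(3/10) = 499/1700.

499/1700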